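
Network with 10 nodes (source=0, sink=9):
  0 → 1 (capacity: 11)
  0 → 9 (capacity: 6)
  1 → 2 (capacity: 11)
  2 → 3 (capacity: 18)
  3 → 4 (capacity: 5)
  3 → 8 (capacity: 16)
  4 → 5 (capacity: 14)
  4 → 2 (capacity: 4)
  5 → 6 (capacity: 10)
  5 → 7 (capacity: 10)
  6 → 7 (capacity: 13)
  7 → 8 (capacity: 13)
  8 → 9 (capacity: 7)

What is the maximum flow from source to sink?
Maximum flow = 13

Max flow: 13

Flow assignment:
  0 → 1: 7/11
  0 → 9: 6/6
  1 → 2: 7/11
  2 → 3: 7/18
  3 → 8: 7/16
  8 → 9: 7/7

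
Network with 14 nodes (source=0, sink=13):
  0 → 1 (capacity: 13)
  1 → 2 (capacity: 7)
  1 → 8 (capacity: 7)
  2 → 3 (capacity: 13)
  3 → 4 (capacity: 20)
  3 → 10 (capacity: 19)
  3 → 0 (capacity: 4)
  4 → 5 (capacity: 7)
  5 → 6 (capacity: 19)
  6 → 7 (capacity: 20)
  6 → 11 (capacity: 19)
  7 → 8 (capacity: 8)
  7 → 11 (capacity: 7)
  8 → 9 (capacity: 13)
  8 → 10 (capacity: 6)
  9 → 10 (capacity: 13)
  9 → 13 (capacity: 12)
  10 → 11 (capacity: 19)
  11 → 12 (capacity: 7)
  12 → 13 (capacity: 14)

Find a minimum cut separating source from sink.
Min cut value = 13, edges: (0,1)

Min cut value: 13
Partition: S = [0], T = [1, 2, 3, 4, 5, 6, 7, 8, 9, 10, 11, 12, 13]
Cut edges: (0,1)

By max-flow min-cut theorem, max flow = min cut = 13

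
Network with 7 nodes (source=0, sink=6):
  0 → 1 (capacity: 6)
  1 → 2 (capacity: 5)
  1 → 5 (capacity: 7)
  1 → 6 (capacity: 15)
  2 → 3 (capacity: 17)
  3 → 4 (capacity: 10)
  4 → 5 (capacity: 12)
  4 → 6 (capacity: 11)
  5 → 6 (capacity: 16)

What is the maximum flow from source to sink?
Maximum flow = 6

Max flow: 6

Flow assignment:
  0 → 1: 6/6
  1 → 6: 6/15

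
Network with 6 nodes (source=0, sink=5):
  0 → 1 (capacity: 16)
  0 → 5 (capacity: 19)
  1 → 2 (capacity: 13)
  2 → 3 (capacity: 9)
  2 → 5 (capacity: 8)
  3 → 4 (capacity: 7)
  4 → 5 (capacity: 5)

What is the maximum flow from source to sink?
Maximum flow = 32

Max flow: 32

Flow assignment:
  0 → 1: 13/16
  0 → 5: 19/19
  1 → 2: 13/13
  2 → 3: 5/9
  2 → 5: 8/8
  3 → 4: 5/7
  4 → 5: 5/5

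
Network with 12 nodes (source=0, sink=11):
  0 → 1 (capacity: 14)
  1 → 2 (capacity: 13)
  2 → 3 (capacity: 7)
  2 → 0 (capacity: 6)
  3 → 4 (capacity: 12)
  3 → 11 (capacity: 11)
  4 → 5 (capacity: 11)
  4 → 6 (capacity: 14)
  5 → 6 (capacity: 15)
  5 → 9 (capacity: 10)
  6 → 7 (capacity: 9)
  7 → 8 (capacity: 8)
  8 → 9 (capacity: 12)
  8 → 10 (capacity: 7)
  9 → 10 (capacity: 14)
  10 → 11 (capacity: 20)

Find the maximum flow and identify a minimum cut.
Max flow = 7, Min cut edges: (2,3)

Maximum flow: 7
Minimum cut: (2,3)
Partition: S = [0, 1, 2], T = [3, 4, 5, 6, 7, 8, 9, 10, 11]

Max-flow min-cut theorem verified: both equal 7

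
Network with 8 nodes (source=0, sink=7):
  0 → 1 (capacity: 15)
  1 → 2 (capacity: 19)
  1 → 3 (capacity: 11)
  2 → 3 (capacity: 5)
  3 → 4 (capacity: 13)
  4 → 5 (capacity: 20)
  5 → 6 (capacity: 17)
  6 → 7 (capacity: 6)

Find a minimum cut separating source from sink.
Min cut value = 6, edges: (6,7)

Min cut value: 6
Partition: S = [0, 1, 2, 3, 4, 5, 6], T = [7]
Cut edges: (6,7)

By max-flow min-cut theorem, max flow = min cut = 6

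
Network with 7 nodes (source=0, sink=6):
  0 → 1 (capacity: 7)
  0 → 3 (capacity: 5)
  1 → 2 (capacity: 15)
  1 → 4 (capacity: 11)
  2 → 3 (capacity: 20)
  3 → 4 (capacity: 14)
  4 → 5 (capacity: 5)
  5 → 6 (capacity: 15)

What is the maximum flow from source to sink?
Maximum flow = 5

Max flow: 5

Flow assignment:
  0 → 3: 5/5
  3 → 4: 5/14
  4 → 5: 5/5
  5 → 6: 5/15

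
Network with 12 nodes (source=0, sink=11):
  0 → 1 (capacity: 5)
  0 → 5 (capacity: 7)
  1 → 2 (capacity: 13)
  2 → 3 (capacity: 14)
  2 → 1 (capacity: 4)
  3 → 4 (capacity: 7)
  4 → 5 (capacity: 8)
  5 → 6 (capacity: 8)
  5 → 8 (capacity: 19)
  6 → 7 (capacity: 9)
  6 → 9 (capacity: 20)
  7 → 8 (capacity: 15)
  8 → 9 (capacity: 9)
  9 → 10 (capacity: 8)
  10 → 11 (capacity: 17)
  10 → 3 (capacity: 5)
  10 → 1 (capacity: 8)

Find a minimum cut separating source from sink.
Min cut value = 8, edges: (9,10)

Min cut value: 8
Partition: S = [0, 1, 2, 3, 4, 5, 6, 7, 8, 9], T = [10, 11]
Cut edges: (9,10)

By max-flow min-cut theorem, max flow = min cut = 8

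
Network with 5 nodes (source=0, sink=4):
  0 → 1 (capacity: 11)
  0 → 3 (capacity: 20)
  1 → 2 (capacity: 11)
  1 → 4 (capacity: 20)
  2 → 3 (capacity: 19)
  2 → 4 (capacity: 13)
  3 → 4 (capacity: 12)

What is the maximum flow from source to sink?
Maximum flow = 23

Max flow: 23

Flow assignment:
  0 → 1: 11/11
  0 → 3: 12/20
  1 → 4: 11/20
  3 → 4: 12/12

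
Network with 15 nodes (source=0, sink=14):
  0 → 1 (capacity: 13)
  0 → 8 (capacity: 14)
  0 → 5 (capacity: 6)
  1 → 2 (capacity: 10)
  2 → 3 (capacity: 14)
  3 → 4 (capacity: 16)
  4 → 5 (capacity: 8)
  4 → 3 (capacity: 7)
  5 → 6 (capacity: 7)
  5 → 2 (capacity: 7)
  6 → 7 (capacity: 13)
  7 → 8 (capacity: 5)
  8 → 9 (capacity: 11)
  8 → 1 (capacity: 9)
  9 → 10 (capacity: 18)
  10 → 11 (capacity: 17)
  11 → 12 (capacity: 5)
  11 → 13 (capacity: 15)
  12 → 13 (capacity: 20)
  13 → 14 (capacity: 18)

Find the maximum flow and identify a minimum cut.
Max flow = 11, Min cut edges: (8,9)

Maximum flow: 11
Minimum cut: (8,9)
Partition: S = [0, 1, 2, 3, 4, 5, 6, 7, 8], T = [9, 10, 11, 12, 13, 14]

Max-flow min-cut theorem verified: both equal 11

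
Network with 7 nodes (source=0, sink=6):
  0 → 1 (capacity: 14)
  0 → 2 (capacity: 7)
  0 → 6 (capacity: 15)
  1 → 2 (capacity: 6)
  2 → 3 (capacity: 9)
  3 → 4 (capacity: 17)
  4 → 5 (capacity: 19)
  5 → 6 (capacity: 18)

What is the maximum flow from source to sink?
Maximum flow = 24

Max flow: 24

Flow assignment:
  0 → 1: 6/14
  0 → 2: 3/7
  0 → 6: 15/15
  1 → 2: 6/6
  2 → 3: 9/9
  3 → 4: 9/17
  4 → 5: 9/19
  5 → 6: 9/18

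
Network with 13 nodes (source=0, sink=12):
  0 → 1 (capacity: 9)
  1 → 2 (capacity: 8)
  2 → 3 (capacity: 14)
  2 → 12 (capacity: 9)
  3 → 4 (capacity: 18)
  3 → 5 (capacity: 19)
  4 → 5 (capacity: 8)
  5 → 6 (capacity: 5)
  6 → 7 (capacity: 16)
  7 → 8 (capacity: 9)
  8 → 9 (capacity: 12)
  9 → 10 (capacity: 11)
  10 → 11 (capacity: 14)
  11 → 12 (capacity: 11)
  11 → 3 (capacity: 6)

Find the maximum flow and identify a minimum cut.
Max flow = 8, Min cut edges: (1,2)

Maximum flow: 8
Minimum cut: (1,2)
Partition: S = [0, 1], T = [2, 3, 4, 5, 6, 7, 8, 9, 10, 11, 12]

Max-flow min-cut theorem verified: both equal 8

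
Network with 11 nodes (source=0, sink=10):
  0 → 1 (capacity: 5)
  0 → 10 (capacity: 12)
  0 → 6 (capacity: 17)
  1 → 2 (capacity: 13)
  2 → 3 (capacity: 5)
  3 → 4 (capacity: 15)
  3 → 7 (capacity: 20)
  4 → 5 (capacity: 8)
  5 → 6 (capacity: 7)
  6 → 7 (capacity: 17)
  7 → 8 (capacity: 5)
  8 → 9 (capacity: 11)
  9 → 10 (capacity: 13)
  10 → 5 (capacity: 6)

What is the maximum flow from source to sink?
Maximum flow = 17

Max flow: 17

Flow assignment:
  0 → 1: 5/5
  0 → 10: 12/12
  1 → 2: 5/13
  2 → 3: 5/5
  3 → 7: 5/20
  7 → 8: 5/5
  8 → 9: 5/11
  9 → 10: 5/13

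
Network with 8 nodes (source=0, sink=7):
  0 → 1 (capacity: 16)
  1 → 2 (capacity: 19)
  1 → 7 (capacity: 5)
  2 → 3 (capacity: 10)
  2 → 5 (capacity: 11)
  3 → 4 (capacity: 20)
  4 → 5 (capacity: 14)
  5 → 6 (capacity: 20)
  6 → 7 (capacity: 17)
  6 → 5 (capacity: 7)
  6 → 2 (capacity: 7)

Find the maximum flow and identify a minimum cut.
Max flow = 16, Min cut edges: (0,1)

Maximum flow: 16
Minimum cut: (0,1)
Partition: S = [0], T = [1, 2, 3, 4, 5, 6, 7]

Max-flow min-cut theorem verified: both equal 16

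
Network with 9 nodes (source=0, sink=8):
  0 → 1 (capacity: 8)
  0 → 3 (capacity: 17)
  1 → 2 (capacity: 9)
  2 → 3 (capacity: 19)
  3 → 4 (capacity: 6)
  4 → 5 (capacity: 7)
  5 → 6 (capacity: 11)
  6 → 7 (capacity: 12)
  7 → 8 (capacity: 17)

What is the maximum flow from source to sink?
Maximum flow = 6

Max flow: 6

Flow assignment:
  0 → 1: 6/8
  1 → 2: 6/9
  2 → 3: 6/19
  3 → 4: 6/6
  4 → 5: 6/7
  5 → 6: 6/11
  6 → 7: 6/12
  7 → 8: 6/17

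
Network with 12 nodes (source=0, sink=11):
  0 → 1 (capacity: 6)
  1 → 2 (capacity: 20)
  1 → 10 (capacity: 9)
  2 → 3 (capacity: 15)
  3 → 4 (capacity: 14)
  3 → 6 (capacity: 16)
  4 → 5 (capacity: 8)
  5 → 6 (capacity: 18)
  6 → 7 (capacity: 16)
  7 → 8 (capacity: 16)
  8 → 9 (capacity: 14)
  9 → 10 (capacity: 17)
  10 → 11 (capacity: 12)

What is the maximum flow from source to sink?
Maximum flow = 6

Max flow: 6

Flow assignment:
  0 → 1: 6/6
  1 → 10: 6/9
  10 → 11: 6/12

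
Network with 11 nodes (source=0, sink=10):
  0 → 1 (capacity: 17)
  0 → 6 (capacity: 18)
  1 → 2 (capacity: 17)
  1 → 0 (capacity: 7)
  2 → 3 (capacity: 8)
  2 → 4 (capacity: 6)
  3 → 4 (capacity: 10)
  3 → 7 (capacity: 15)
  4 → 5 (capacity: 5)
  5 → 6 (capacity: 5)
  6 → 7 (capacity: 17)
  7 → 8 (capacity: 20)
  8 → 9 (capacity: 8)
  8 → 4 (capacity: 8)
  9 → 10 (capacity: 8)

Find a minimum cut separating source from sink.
Min cut value = 8, edges: (9,10)

Min cut value: 8
Partition: S = [0, 1, 2, 3, 4, 5, 6, 7, 8, 9], T = [10]
Cut edges: (9,10)

By max-flow min-cut theorem, max flow = min cut = 8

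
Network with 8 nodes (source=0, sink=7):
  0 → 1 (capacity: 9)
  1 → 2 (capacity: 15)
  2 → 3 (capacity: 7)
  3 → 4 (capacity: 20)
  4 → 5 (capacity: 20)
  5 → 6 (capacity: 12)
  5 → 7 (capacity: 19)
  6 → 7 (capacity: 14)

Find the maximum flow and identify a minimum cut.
Max flow = 7, Min cut edges: (2,3)

Maximum flow: 7
Minimum cut: (2,3)
Partition: S = [0, 1, 2], T = [3, 4, 5, 6, 7]

Max-flow min-cut theorem verified: both equal 7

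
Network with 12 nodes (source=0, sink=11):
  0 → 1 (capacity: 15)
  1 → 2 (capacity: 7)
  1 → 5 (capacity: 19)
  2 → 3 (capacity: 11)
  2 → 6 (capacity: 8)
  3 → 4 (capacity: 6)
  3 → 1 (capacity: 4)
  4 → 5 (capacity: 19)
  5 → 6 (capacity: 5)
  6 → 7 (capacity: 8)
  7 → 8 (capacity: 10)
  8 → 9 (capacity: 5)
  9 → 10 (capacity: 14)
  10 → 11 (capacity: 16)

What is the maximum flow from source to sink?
Maximum flow = 5

Max flow: 5

Flow assignment:
  0 → 1: 5/15
  1 → 5: 5/19
  5 → 6: 5/5
  6 → 7: 5/8
  7 → 8: 5/10
  8 → 9: 5/5
  9 → 10: 5/14
  10 → 11: 5/16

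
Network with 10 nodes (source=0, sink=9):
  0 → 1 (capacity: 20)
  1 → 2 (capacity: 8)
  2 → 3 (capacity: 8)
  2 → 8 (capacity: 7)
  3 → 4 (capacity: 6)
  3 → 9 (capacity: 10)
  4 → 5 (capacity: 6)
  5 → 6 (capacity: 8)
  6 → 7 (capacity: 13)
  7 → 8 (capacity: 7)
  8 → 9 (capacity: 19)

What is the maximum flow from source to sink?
Maximum flow = 8

Max flow: 8

Flow assignment:
  0 → 1: 8/20
  1 → 2: 8/8
  2 → 3: 8/8
  3 → 9: 8/10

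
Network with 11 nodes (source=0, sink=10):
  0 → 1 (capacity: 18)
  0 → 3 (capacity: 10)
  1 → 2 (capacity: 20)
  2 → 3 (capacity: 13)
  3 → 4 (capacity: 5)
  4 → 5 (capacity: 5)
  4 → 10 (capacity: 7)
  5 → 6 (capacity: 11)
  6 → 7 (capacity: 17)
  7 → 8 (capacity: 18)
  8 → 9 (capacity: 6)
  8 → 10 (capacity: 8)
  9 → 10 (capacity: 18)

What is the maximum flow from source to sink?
Maximum flow = 5

Max flow: 5

Flow assignment:
  0 → 3: 5/10
  3 → 4: 5/5
  4 → 10: 5/7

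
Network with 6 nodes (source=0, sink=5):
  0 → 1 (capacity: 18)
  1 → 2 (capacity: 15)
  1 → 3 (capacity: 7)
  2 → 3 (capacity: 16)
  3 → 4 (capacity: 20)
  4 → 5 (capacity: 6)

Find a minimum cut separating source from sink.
Min cut value = 6, edges: (4,5)

Min cut value: 6
Partition: S = [0, 1, 2, 3, 4], T = [5]
Cut edges: (4,5)

By max-flow min-cut theorem, max flow = min cut = 6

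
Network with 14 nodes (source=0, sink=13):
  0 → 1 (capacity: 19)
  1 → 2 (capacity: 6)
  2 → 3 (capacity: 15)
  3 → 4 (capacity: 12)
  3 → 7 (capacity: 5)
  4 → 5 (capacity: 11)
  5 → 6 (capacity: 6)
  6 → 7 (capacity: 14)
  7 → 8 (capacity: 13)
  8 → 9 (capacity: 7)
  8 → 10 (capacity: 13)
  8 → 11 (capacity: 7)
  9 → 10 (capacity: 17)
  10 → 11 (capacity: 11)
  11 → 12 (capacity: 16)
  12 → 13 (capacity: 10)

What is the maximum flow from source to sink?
Maximum flow = 6

Max flow: 6

Flow assignment:
  0 → 1: 6/19
  1 → 2: 6/6
  2 → 3: 6/15
  3 → 4: 1/12
  3 → 7: 5/5
  4 → 5: 1/11
  5 → 6: 1/6
  6 → 7: 1/14
  7 → 8: 6/13
  8 → 11: 6/7
  11 → 12: 6/16
  12 → 13: 6/10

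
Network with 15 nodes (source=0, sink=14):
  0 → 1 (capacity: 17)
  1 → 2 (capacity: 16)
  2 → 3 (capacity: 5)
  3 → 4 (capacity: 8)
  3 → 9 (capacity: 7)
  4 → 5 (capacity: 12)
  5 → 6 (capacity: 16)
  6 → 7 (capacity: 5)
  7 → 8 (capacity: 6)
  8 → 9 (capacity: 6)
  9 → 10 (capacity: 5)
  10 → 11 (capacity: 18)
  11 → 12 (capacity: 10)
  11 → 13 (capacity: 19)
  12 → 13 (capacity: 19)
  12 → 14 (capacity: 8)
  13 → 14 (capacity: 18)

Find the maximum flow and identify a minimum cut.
Max flow = 5, Min cut edges: (9,10)

Maximum flow: 5
Minimum cut: (9,10)
Partition: S = [0, 1, 2, 3, 4, 5, 6, 7, 8, 9], T = [10, 11, 12, 13, 14]

Max-flow min-cut theorem verified: both equal 5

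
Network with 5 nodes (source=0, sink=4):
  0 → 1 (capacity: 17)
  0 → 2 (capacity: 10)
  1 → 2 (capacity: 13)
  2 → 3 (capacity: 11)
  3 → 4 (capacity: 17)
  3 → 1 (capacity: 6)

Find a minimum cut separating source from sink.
Min cut value = 11, edges: (2,3)

Min cut value: 11
Partition: S = [0, 1, 2], T = [3, 4]
Cut edges: (2,3)

By max-flow min-cut theorem, max flow = min cut = 11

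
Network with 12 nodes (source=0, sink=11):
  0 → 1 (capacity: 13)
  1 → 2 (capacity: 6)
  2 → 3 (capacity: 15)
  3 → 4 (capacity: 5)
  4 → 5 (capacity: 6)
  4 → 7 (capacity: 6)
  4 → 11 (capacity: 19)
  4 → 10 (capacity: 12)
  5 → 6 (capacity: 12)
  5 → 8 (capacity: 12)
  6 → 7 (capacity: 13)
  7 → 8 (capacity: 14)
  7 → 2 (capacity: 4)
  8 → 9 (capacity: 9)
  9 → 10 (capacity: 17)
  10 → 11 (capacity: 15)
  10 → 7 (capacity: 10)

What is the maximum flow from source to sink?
Maximum flow = 5

Max flow: 5

Flow assignment:
  0 → 1: 5/13
  1 → 2: 5/6
  2 → 3: 5/15
  3 → 4: 5/5
  4 → 11: 5/19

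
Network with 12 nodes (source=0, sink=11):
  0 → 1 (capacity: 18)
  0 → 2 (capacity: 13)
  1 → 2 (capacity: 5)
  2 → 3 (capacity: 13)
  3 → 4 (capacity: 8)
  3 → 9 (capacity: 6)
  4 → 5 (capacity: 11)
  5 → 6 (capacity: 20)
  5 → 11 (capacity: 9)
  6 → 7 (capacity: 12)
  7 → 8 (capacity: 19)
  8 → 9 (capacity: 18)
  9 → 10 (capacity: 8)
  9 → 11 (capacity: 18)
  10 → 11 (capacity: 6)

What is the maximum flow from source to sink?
Maximum flow = 13

Max flow: 13

Flow assignment:
  0 → 1: 5/18
  0 → 2: 8/13
  1 → 2: 5/5
  2 → 3: 13/13
  3 → 4: 7/8
  3 → 9: 6/6
  4 → 5: 7/11
  5 → 11: 7/9
  9 → 11: 6/18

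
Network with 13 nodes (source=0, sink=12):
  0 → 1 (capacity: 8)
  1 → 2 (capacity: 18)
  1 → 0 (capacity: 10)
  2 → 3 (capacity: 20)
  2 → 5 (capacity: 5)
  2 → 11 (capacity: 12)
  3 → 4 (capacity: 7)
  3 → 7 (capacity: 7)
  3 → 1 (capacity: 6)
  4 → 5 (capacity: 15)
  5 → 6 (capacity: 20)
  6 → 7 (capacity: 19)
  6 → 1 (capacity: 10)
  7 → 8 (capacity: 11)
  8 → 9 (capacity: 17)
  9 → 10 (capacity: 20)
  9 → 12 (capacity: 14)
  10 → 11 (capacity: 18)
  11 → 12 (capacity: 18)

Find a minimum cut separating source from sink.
Min cut value = 8, edges: (0,1)

Min cut value: 8
Partition: S = [0], T = [1, 2, 3, 4, 5, 6, 7, 8, 9, 10, 11, 12]
Cut edges: (0,1)

By max-flow min-cut theorem, max flow = min cut = 8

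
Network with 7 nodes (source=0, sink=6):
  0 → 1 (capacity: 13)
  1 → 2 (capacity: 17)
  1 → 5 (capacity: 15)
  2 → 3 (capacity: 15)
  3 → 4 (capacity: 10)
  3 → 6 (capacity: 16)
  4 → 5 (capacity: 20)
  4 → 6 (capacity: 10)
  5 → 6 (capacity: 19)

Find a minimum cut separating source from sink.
Min cut value = 13, edges: (0,1)

Min cut value: 13
Partition: S = [0], T = [1, 2, 3, 4, 5, 6]
Cut edges: (0,1)

By max-flow min-cut theorem, max flow = min cut = 13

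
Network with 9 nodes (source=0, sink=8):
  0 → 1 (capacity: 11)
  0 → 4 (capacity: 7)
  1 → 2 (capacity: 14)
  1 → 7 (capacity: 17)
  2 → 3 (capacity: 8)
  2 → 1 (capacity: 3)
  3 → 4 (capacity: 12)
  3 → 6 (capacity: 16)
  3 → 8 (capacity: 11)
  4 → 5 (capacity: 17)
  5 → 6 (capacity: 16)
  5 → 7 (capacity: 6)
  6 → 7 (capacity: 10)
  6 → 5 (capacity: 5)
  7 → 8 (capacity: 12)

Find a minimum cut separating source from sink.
Min cut value = 18, edges: (0,1), (0,4)

Min cut value: 18
Partition: S = [0], T = [1, 2, 3, 4, 5, 6, 7, 8]
Cut edges: (0,1), (0,4)

By max-flow min-cut theorem, max flow = min cut = 18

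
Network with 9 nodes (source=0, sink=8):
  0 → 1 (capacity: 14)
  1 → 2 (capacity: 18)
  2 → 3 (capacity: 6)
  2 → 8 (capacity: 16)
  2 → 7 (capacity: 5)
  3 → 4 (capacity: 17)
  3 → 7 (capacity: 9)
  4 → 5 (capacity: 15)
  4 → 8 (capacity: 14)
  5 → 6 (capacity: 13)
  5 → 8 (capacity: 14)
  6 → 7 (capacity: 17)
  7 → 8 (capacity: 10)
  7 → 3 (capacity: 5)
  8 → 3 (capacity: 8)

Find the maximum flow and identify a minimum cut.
Max flow = 14, Min cut edges: (0,1)

Maximum flow: 14
Minimum cut: (0,1)
Partition: S = [0], T = [1, 2, 3, 4, 5, 6, 7, 8]

Max-flow min-cut theorem verified: both equal 14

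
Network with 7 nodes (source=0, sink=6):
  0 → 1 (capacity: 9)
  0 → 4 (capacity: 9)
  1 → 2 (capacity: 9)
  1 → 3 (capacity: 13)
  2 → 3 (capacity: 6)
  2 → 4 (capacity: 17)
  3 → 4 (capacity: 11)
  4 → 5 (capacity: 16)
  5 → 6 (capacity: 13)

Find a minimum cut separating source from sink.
Min cut value = 13, edges: (5,6)

Min cut value: 13
Partition: S = [0, 1, 2, 3, 4, 5], T = [6]
Cut edges: (5,6)

By max-flow min-cut theorem, max flow = min cut = 13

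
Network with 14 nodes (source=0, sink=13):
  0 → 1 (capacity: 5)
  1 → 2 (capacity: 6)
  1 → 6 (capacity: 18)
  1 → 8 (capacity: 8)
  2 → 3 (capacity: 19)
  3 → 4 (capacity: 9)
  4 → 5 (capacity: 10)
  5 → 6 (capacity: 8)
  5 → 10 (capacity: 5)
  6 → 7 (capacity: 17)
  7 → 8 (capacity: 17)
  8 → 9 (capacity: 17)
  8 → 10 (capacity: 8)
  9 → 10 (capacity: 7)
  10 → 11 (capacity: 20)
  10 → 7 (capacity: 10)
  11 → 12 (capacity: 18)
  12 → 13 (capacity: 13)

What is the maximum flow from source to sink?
Maximum flow = 5

Max flow: 5

Flow assignment:
  0 → 1: 5/5
  1 → 8: 5/8
  8 → 10: 5/8
  10 → 11: 5/20
  11 → 12: 5/18
  12 → 13: 5/13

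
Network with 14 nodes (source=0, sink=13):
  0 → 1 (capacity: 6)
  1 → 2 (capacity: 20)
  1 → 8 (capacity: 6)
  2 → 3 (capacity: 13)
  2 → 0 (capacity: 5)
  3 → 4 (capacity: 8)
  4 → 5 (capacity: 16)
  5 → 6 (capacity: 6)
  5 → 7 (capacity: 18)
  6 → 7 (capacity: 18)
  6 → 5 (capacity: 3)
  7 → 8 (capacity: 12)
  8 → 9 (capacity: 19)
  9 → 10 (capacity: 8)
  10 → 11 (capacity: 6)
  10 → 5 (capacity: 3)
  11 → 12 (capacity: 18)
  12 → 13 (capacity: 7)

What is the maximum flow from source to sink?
Maximum flow = 6

Max flow: 6

Flow assignment:
  0 → 1: 6/6
  1 → 8: 6/6
  8 → 9: 6/19
  9 → 10: 6/8
  10 → 11: 6/6
  11 → 12: 6/18
  12 → 13: 6/7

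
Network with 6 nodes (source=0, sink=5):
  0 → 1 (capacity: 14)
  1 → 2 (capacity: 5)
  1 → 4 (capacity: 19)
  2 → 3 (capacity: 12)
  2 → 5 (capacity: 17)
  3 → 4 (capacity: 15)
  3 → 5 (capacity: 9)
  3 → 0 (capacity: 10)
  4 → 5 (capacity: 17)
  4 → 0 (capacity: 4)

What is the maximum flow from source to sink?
Maximum flow = 14

Max flow: 14

Flow assignment:
  0 → 1: 14/14
  1 → 2: 5/5
  1 → 4: 9/19
  2 → 5: 5/17
  4 → 5: 9/17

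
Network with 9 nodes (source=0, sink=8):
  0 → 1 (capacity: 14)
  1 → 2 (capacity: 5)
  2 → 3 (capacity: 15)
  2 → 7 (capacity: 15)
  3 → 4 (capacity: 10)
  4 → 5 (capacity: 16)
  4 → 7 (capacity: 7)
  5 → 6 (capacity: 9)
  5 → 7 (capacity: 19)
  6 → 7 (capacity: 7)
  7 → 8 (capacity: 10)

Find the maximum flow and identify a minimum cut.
Max flow = 5, Min cut edges: (1,2)

Maximum flow: 5
Minimum cut: (1,2)
Partition: S = [0, 1], T = [2, 3, 4, 5, 6, 7, 8]

Max-flow min-cut theorem verified: both equal 5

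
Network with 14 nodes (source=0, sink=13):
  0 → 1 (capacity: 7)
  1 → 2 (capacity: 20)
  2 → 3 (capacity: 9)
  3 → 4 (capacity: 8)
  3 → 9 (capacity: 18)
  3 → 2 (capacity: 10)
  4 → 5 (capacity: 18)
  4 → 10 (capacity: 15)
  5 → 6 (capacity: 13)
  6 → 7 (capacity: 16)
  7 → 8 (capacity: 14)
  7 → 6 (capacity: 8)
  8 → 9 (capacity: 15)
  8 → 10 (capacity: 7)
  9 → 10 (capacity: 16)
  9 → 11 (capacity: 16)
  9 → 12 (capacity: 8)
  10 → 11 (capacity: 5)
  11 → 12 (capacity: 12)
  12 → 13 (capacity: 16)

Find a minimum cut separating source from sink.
Min cut value = 7, edges: (0,1)

Min cut value: 7
Partition: S = [0], T = [1, 2, 3, 4, 5, 6, 7, 8, 9, 10, 11, 12, 13]
Cut edges: (0,1)

By max-flow min-cut theorem, max flow = min cut = 7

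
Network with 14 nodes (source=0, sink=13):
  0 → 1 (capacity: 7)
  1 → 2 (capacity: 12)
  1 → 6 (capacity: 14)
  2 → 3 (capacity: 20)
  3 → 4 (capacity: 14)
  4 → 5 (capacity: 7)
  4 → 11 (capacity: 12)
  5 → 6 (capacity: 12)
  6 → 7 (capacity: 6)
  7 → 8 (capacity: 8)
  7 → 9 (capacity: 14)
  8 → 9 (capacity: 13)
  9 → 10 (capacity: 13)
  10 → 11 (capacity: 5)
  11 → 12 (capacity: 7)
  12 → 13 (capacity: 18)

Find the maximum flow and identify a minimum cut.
Max flow = 7, Min cut edges: (11,12)

Maximum flow: 7
Minimum cut: (11,12)
Partition: S = [0, 1, 2, 3, 4, 5, 6, 7, 8, 9, 10, 11], T = [12, 13]

Max-flow min-cut theorem verified: both equal 7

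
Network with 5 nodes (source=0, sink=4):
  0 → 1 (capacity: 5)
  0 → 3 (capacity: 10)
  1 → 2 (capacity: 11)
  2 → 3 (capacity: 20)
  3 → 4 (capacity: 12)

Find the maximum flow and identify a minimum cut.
Max flow = 12, Min cut edges: (3,4)

Maximum flow: 12
Minimum cut: (3,4)
Partition: S = [0, 1, 2, 3], T = [4]

Max-flow min-cut theorem verified: both equal 12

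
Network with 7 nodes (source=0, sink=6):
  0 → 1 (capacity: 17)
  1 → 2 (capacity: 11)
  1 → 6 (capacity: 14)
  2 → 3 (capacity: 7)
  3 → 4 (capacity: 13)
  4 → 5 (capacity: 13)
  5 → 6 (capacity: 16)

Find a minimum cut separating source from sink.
Min cut value = 17, edges: (0,1)

Min cut value: 17
Partition: S = [0], T = [1, 2, 3, 4, 5, 6]
Cut edges: (0,1)

By max-flow min-cut theorem, max flow = min cut = 17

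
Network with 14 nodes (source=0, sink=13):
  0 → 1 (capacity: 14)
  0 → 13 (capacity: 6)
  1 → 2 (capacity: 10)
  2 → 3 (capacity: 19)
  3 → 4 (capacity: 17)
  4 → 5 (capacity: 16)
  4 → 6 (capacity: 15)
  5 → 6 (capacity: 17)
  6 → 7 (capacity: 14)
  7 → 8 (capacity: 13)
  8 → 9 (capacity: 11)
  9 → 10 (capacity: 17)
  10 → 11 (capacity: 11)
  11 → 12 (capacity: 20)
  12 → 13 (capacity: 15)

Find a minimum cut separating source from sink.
Min cut value = 16, edges: (0,13), (1,2)

Min cut value: 16
Partition: S = [0, 1], T = [2, 3, 4, 5, 6, 7, 8, 9, 10, 11, 12, 13]
Cut edges: (0,13), (1,2)

By max-flow min-cut theorem, max flow = min cut = 16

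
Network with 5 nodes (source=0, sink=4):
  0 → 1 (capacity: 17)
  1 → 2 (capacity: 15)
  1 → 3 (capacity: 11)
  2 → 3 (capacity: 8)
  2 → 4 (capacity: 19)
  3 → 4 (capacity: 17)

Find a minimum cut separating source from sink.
Min cut value = 17, edges: (0,1)

Min cut value: 17
Partition: S = [0], T = [1, 2, 3, 4]
Cut edges: (0,1)

By max-flow min-cut theorem, max flow = min cut = 17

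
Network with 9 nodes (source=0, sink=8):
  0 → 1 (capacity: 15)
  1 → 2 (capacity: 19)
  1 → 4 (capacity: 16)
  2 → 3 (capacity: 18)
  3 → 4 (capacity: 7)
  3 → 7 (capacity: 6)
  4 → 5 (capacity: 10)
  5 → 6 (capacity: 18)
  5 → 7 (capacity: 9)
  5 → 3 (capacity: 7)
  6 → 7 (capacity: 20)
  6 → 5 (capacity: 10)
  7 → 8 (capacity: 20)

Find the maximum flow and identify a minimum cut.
Max flow = 15, Min cut edges: (0,1)

Maximum flow: 15
Minimum cut: (0,1)
Partition: S = [0], T = [1, 2, 3, 4, 5, 6, 7, 8]

Max-flow min-cut theorem verified: both equal 15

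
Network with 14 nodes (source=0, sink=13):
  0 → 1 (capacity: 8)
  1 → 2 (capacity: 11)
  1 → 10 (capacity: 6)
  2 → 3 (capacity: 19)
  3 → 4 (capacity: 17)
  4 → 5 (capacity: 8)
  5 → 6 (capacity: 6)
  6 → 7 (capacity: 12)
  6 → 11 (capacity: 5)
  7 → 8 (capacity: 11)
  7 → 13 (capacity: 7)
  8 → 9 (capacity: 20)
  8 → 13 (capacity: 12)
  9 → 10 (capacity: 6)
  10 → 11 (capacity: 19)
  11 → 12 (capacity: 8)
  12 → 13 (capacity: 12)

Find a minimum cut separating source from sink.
Min cut value = 8, edges: (0,1)

Min cut value: 8
Partition: S = [0], T = [1, 2, 3, 4, 5, 6, 7, 8, 9, 10, 11, 12, 13]
Cut edges: (0,1)

By max-flow min-cut theorem, max flow = min cut = 8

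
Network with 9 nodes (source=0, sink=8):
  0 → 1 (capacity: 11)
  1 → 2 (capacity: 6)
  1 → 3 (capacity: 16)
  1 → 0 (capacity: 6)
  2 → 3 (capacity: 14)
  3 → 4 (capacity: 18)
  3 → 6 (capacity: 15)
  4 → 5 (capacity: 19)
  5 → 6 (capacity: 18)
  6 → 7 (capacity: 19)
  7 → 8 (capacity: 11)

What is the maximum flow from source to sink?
Maximum flow = 11

Max flow: 11

Flow assignment:
  0 → 1: 11/11
  1 → 3: 11/16
  3 → 6: 11/15
  6 → 7: 11/19
  7 → 8: 11/11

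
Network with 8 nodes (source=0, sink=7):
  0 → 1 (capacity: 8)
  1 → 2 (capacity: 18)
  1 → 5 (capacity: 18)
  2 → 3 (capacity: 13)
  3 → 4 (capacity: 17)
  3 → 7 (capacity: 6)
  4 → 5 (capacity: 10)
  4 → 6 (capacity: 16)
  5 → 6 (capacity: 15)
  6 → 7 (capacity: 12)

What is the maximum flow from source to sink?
Maximum flow = 8

Max flow: 8

Flow assignment:
  0 → 1: 8/8
  1 → 2: 6/18
  1 → 5: 2/18
  2 → 3: 6/13
  3 → 7: 6/6
  5 → 6: 2/15
  6 → 7: 2/12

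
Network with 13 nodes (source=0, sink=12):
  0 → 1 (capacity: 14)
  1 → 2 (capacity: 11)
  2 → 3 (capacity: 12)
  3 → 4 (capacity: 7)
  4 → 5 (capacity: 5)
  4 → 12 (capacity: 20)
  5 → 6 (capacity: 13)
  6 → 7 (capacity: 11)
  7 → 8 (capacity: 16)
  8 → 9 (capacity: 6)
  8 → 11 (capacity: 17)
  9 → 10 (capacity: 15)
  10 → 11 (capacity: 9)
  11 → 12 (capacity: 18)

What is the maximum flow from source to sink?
Maximum flow = 7

Max flow: 7

Flow assignment:
  0 → 1: 7/14
  1 → 2: 7/11
  2 → 3: 7/12
  3 → 4: 7/7
  4 → 12: 7/20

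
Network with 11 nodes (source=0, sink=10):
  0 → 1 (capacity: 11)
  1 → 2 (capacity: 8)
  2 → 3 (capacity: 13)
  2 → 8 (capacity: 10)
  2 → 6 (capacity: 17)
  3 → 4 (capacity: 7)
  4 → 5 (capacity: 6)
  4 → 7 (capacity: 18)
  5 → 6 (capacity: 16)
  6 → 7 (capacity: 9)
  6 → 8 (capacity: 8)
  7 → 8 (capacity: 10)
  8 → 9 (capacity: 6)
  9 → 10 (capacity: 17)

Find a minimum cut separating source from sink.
Min cut value = 6, edges: (8,9)

Min cut value: 6
Partition: S = [0, 1, 2, 3, 4, 5, 6, 7, 8], T = [9, 10]
Cut edges: (8,9)

By max-flow min-cut theorem, max flow = min cut = 6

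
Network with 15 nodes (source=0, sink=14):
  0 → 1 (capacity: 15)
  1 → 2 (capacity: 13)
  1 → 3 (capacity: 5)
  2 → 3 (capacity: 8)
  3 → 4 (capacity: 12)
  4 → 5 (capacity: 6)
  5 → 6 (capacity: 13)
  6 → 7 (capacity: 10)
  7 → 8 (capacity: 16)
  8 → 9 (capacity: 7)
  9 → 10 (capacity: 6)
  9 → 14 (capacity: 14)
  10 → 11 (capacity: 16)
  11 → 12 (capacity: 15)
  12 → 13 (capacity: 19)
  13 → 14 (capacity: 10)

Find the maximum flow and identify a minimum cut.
Max flow = 6, Min cut edges: (4,5)

Maximum flow: 6
Minimum cut: (4,5)
Partition: S = [0, 1, 2, 3, 4], T = [5, 6, 7, 8, 9, 10, 11, 12, 13, 14]

Max-flow min-cut theorem verified: both equal 6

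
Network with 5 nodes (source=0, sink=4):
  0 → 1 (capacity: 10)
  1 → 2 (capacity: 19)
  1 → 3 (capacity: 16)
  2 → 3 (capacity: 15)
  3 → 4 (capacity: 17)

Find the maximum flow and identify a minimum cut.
Max flow = 10, Min cut edges: (0,1)

Maximum flow: 10
Minimum cut: (0,1)
Partition: S = [0], T = [1, 2, 3, 4]

Max-flow min-cut theorem verified: both equal 10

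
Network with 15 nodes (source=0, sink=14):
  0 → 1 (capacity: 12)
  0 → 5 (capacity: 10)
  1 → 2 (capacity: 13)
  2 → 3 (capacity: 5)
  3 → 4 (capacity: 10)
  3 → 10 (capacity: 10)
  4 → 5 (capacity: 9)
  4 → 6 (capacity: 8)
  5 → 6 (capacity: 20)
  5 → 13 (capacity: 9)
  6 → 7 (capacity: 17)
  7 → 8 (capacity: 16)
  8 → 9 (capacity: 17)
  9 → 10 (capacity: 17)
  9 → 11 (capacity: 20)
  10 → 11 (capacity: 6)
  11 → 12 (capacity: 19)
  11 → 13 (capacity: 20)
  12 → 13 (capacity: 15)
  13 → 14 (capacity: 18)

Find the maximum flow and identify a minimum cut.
Max flow = 15, Min cut edges: (0,5), (2,3)

Maximum flow: 15
Minimum cut: (0,5), (2,3)
Partition: S = [0, 1, 2], T = [3, 4, 5, 6, 7, 8, 9, 10, 11, 12, 13, 14]

Max-flow min-cut theorem verified: both equal 15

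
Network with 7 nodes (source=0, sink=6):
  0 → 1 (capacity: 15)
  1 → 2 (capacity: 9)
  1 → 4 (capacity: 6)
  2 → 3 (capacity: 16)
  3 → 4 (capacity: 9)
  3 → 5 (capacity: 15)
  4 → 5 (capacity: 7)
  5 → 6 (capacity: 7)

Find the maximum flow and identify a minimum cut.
Max flow = 7, Min cut edges: (5,6)

Maximum flow: 7
Minimum cut: (5,6)
Partition: S = [0, 1, 2, 3, 4, 5], T = [6]

Max-flow min-cut theorem verified: both equal 7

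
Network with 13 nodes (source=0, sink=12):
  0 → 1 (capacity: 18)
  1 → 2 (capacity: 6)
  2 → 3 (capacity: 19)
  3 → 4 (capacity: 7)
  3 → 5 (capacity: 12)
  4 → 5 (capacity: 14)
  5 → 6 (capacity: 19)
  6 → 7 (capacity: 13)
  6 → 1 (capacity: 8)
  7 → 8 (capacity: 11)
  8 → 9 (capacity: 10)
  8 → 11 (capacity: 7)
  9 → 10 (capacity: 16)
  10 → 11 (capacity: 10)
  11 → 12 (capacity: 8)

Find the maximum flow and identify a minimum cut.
Max flow = 6, Min cut edges: (1,2)

Maximum flow: 6
Minimum cut: (1,2)
Partition: S = [0, 1], T = [2, 3, 4, 5, 6, 7, 8, 9, 10, 11, 12]

Max-flow min-cut theorem verified: both equal 6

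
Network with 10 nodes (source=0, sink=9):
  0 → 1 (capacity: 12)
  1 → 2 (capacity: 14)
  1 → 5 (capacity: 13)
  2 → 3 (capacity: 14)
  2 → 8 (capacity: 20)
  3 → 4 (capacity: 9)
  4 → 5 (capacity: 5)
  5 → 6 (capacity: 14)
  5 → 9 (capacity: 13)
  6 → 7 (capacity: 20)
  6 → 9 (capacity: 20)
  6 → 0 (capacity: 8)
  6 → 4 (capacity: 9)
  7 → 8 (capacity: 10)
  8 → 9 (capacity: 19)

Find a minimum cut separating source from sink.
Min cut value = 12, edges: (0,1)

Min cut value: 12
Partition: S = [0], T = [1, 2, 3, 4, 5, 6, 7, 8, 9]
Cut edges: (0,1)

By max-flow min-cut theorem, max flow = min cut = 12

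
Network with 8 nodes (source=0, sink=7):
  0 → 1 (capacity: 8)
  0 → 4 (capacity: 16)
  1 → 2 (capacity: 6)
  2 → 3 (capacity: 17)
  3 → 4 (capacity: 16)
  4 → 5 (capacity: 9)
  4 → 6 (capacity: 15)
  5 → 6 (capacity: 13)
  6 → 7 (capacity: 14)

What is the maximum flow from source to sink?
Maximum flow = 14

Max flow: 14

Flow assignment:
  0 → 1: 6/8
  0 → 4: 8/16
  1 → 2: 6/6
  2 → 3: 6/17
  3 → 4: 6/16
  4 → 6: 14/15
  6 → 7: 14/14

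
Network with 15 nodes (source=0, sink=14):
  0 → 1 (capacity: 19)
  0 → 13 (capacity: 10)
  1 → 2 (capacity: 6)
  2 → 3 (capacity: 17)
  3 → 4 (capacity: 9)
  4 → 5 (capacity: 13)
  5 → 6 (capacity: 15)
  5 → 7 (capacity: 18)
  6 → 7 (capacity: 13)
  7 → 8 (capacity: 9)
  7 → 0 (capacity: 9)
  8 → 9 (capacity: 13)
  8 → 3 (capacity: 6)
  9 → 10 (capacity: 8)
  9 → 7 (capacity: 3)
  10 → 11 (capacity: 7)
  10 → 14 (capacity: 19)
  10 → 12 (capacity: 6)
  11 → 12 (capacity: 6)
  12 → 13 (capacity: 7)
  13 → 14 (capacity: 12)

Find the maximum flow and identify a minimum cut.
Max flow = 16, Min cut edges: (0,13), (1,2)

Maximum flow: 16
Minimum cut: (0,13), (1,2)
Partition: S = [0, 1], T = [2, 3, 4, 5, 6, 7, 8, 9, 10, 11, 12, 13, 14]

Max-flow min-cut theorem verified: both equal 16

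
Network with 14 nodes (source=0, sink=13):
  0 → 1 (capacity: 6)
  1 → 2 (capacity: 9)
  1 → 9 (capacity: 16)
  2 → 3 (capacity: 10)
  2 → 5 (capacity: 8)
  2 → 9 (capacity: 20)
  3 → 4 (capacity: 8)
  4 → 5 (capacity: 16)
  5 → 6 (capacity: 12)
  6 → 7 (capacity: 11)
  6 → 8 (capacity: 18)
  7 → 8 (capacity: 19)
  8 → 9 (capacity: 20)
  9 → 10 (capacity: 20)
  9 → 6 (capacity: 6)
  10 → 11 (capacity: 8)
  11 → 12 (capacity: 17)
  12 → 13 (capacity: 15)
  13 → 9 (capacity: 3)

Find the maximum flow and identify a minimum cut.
Max flow = 6, Min cut edges: (0,1)

Maximum flow: 6
Minimum cut: (0,1)
Partition: S = [0], T = [1, 2, 3, 4, 5, 6, 7, 8, 9, 10, 11, 12, 13]

Max-flow min-cut theorem verified: both equal 6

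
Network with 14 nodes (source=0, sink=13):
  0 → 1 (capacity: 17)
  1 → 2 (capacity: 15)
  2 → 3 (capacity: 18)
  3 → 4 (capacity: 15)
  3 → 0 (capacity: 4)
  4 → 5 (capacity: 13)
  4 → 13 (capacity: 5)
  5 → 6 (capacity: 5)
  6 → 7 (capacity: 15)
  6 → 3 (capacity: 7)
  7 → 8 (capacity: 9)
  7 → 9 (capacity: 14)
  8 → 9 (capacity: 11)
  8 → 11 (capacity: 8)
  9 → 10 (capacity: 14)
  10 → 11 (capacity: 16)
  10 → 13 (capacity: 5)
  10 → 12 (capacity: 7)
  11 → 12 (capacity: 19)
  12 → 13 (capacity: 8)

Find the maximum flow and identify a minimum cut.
Max flow = 10, Min cut edges: (4,13), (5,6)

Maximum flow: 10
Minimum cut: (4,13), (5,6)
Partition: S = [0, 1, 2, 3, 4, 5], T = [6, 7, 8, 9, 10, 11, 12, 13]

Max-flow min-cut theorem verified: both equal 10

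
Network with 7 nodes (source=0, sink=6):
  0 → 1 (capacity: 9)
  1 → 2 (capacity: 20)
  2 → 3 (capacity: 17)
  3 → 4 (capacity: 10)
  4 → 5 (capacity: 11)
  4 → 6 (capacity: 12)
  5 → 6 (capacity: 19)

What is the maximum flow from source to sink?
Maximum flow = 9

Max flow: 9

Flow assignment:
  0 → 1: 9/9
  1 → 2: 9/20
  2 → 3: 9/17
  3 → 4: 9/10
  4 → 6: 9/12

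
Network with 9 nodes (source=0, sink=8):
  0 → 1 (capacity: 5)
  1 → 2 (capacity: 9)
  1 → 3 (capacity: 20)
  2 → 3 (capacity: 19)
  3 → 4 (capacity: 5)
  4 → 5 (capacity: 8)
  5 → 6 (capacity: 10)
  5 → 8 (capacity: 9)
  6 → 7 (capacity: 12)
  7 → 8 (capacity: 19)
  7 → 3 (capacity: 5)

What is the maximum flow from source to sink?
Maximum flow = 5

Max flow: 5

Flow assignment:
  0 → 1: 5/5
  1 → 3: 5/20
  3 → 4: 5/5
  4 → 5: 5/8
  5 → 8: 5/9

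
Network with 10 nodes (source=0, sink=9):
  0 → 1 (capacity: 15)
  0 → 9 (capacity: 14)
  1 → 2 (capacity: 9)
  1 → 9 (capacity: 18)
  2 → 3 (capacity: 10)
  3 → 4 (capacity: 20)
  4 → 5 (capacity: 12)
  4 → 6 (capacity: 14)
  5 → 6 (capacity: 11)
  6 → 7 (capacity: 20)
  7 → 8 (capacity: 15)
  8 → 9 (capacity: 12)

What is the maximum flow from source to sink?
Maximum flow = 29

Max flow: 29

Flow assignment:
  0 → 1: 15/15
  0 → 9: 14/14
  1 → 9: 15/18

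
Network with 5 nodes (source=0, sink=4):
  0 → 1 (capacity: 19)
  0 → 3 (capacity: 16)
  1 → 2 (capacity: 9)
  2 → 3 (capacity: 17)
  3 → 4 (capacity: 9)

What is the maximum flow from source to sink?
Maximum flow = 9

Max flow: 9

Flow assignment:
  0 → 1: 9/19
  1 → 2: 9/9
  2 → 3: 9/17
  3 → 4: 9/9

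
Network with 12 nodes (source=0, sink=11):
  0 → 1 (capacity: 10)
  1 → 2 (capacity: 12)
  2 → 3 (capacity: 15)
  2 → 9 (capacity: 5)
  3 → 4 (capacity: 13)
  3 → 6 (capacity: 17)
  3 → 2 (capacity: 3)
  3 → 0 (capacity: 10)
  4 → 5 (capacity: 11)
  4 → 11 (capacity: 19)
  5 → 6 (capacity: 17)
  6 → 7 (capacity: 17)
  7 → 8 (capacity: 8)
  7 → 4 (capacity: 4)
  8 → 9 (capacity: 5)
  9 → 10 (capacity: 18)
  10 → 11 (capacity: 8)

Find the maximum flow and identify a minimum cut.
Max flow = 10, Min cut edges: (0,1)

Maximum flow: 10
Minimum cut: (0,1)
Partition: S = [0], T = [1, 2, 3, 4, 5, 6, 7, 8, 9, 10, 11]

Max-flow min-cut theorem verified: both equal 10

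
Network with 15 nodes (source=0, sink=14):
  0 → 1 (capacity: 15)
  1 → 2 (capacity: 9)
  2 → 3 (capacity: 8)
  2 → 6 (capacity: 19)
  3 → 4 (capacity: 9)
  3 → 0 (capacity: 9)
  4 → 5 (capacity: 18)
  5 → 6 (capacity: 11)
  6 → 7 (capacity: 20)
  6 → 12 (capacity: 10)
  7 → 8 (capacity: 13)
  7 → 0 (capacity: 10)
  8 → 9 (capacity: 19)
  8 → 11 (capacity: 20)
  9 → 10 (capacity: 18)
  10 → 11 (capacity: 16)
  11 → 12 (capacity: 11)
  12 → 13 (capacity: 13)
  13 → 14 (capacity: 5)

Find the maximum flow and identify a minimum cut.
Max flow = 5, Min cut edges: (13,14)

Maximum flow: 5
Minimum cut: (13,14)
Partition: S = [0, 1, 2, 3, 4, 5, 6, 7, 8, 9, 10, 11, 12, 13], T = [14]

Max-flow min-cut theorem verified: both equal 5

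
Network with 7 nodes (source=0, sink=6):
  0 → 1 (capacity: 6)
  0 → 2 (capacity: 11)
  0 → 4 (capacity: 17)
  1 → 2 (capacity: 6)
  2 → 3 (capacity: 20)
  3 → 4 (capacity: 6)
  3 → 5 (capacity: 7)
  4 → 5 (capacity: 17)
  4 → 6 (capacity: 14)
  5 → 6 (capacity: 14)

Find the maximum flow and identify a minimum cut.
Max flow = 28, Min cut edges: (4,6), (5,6)

Maximum flow: 28
Minimum cut: (4,6), (5,6)
Partition: S = [0, 1, 2, 3, 4, 5], T = [6]

Max-flow min-cut theorem verified: both equal 28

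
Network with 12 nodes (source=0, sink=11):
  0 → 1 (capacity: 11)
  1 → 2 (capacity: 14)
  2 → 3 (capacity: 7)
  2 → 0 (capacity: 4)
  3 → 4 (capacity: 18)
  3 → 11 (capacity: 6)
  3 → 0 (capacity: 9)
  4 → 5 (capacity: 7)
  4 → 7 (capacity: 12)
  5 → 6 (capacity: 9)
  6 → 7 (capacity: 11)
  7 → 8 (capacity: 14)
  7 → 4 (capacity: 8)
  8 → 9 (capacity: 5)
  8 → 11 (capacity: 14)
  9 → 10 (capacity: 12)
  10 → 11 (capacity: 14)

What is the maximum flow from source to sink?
Maximum flow = 7

Max flow: 7

Flow assignment:
  0 → 1: 11/11
  1 → 2: 11/14
  2 → 3: 7/7
  2 → 0: 4/4
  3 → 4: 1/18
  3 → 11: 6/6
  4 → 7: 1/12
  7 → 8: 1/14
  8 → 11: 1/14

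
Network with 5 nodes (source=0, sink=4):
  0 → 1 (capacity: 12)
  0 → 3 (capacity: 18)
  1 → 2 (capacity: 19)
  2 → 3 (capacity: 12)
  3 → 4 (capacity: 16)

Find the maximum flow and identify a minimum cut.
Max flow = 16, Min cut edges: (3,4)

Maximum flow: 16
Minimum cut: (3,4)
Partition: S = [0, 1, 2, 3], T = [4]

Max-flow min-cut theorem verified: both equal 16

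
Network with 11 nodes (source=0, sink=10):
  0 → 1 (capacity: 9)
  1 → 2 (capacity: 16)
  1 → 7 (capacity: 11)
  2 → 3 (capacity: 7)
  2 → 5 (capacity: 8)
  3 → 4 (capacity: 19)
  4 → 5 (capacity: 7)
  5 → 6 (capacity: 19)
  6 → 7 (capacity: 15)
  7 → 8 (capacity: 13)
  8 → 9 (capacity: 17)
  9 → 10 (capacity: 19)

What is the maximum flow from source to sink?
Maximum flow = 9

Max flow: 9

Flow assignment:
  0 → 1: 9/9
  1 → 7: 9/11
  7 → 8: 9/13
  8 → 9: 9/17
  9 → 10: 9/19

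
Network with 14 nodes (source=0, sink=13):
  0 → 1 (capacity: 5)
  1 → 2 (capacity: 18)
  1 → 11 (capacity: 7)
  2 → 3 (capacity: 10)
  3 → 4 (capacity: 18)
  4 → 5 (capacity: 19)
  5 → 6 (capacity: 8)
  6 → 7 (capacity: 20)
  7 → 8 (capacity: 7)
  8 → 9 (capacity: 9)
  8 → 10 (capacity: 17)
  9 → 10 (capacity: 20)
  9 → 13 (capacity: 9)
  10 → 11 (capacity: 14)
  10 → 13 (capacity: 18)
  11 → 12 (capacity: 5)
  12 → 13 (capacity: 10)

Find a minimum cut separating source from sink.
Min cut value = 5, edges: (0,1)

Min cut value: 5
Partition: S = [0], T = [1, 2, 3, 4, 5, 6, 7, 8, 9, 10, 11, 12, 13]
Cut edges: (0,1)

By max-flow min-cut theorem, max flow = min cut = 5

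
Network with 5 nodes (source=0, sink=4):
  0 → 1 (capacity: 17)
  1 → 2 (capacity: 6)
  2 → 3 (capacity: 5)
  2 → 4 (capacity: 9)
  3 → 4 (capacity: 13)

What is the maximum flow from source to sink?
Maximum flow = 6

Max flow: 6

Flow assignment:
  0 → 1: 6/17
  1 → 2: 6/6
  2 → 4: 6/9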